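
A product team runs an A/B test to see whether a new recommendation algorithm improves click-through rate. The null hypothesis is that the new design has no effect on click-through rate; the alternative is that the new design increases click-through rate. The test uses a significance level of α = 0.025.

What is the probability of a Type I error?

0.025

The significance level α is, by definition, the probability of a Type I error — P(reject H₀ | H₀ true).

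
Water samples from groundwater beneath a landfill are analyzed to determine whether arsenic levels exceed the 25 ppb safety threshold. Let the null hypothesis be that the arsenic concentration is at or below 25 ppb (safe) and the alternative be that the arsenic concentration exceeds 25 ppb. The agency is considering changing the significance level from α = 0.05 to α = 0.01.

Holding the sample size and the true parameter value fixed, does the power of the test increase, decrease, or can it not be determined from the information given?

Tightening α shrinks the rejection region. When Ha holds, fewer sample outcomes clear the stricter threshold, so more fall in the acceptance region.
Since power = 1 − β and β increases, power decreases.

It decreases.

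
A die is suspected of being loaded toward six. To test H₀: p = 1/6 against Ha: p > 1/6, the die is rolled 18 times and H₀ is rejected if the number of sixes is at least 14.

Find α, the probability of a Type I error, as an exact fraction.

126151/6347497291776

The Type I error probability is α = P(X ≥ 14) computed under H₀, where X ~ Binomial(18, 1/6).
P(X ≥ 14) = Σ_{j=14}^{18} C(18,j)·(1/6)^j·(5/6)^{18-j} = 126151/6347497291776.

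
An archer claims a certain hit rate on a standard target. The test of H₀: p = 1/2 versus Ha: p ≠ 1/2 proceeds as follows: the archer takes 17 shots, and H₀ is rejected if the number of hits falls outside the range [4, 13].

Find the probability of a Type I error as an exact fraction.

417/32768

α = P(S ≤ 3 or S ≥ 14 | p = 1/2), S ~ Binomial(17, 1/2).
By symmetry, α = 2·P(S ≤ 3) = 2·(1 + 17 + 136 + 680)/131072 = 1668/131072 = 417/32768.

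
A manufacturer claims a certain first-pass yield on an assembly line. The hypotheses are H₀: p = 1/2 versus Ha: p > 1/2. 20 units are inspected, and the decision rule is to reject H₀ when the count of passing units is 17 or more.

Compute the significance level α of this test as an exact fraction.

1351/1048576

Under H₀, Y ~ Binomial(20, 1/2), and α = P(Y ≥ 17).
Summing the upper tail: (1140 + 190 + 20 + 1) / 2^20 = 1351/1048576.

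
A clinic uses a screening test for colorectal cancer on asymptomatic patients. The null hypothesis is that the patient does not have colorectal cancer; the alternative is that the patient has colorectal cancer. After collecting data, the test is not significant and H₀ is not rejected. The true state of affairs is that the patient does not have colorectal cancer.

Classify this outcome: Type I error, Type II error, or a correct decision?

No error — this is a correct decision.

The test retained a true H₀ — the decision matches the true state.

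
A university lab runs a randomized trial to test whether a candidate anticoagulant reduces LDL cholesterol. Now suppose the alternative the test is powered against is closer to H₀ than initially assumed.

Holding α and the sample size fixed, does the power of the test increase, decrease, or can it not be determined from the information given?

It decreases.

A smaller true effect puts the Ha sampling distribution closer to H₀, so more of it falls in the non-rejection region.
Since power = 1 − β and β increases, power decreases.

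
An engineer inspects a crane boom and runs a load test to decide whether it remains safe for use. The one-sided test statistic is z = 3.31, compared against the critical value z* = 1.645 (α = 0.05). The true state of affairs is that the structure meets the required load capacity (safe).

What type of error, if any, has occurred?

Type I error

The conventional null hypothesis is that the structure meets the required load capacity (safe).
Since z = 3.31 > z* = 1.645, H₀ is rejected.
H₀ is true (actually the structure meets the required load capacity (safe)).
Rejecting a true H₀ is a Type I error.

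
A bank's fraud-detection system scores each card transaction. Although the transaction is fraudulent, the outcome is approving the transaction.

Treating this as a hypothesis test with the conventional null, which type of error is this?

The null hypothesis here is that the transaction is legitimate.
'Approving the transaction' corresponds to failing to reject H₀.
H₀ was not rejected but H₀ is false — a Type II error (false negative).

Type II error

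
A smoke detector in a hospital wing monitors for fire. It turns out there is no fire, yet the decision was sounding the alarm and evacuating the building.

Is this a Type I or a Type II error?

The null hypothesis here is that there is no fire.
'Sounding the alarm and evacuating the building' corresponds to rejecting H₀.
H₀ was rejected but H₀ is true — a Type I error (false positive).

Type I error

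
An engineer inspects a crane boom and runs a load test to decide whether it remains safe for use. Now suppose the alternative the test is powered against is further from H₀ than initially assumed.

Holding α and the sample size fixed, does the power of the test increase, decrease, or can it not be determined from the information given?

A larger true effect moves the Ha sampling distribution further from the H₀ critical value, making rejection more likely when Ha is true.
Since power = 1 − β and β decreases, power increases.

It increases.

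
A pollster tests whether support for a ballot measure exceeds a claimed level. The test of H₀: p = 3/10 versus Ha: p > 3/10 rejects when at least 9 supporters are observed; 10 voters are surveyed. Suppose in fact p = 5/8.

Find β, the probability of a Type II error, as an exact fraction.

A Type II error is failing to reject when Ha holds: with p = 5/8, β = P(K ≤ 8).
Equivalently, β = 1 − P(K ≥ 9) = 1005382449/1073741824.

1005382449/1073741824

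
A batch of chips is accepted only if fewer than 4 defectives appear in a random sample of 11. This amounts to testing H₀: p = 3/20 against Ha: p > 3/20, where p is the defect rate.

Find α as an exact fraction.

355557667797/5120000000000

The significance level is the probability, assuming p = 3/20, of seeing 4 or more defectives in 11 draws.
α = 1 − P(Y ≤ 3) = 1 − 4764442332203/5120000000000 = 355557667797/5120000000000.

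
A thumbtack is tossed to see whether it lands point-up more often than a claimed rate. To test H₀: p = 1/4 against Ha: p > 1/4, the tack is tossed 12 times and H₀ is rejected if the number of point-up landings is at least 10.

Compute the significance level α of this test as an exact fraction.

α = P(reject H₀ | H₀ true) = P(S ≥ 10 | p = 1/4), with S ~ Binomial(12, 1/4).
Adding the binomial terms for j = 10 through 12 with p = 1/4 yields 631/16777216.

631/16777216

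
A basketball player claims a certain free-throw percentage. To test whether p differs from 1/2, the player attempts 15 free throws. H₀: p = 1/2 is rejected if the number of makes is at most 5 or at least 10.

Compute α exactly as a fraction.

The significance level is the null-hypothesis probability of the rejection region {≤5} ∪ {≥10}.
The two tails are symmetric, so α = 2·(1 + 15 + 105 + 455 + 1365 + 3003)/2^15 = 9888/32768 = 309/1024.

309/1024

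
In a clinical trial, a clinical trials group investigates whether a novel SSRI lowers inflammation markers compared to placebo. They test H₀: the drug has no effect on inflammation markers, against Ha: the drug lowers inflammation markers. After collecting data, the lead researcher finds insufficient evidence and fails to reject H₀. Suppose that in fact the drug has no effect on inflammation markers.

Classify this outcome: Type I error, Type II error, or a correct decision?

The test retained a true H₀ — the decision matches the true state.

No error — this is a correct decision.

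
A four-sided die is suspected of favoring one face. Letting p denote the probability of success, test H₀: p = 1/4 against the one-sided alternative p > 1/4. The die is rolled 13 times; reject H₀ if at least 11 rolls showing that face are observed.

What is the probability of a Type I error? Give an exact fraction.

371/33554432

The Type I error probability is α = P(K ≥ 11) computed under H₀, where K ~ Binomial(13, 1/4).
Adding the binomial terms for j = 11 through 13 with p = 1/4 yields 371/33554432.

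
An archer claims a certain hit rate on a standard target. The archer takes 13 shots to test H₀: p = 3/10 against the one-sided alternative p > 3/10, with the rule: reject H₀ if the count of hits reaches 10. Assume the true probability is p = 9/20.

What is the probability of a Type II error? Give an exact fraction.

A Type II error is failing to reject when Ha holds: with p = 9/20, β = P(K ≤ 9).
Adding the binomial probabilities P(K=0)+…+P(K=9) at p = 9/20 gives 501584974994213/512000000000000.

501584974994213/512000000000000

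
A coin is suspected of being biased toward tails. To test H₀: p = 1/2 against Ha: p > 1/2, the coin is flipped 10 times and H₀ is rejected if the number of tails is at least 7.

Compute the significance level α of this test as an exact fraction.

The Type I error probability is α = P(S ≥ 7) computed under H₀, where S ~ Binomial(10, 1/2).
Summing the upper tail: (120 + 45 + 10 + 1) / 2^10 = 176/1024 = 11/64.

11/64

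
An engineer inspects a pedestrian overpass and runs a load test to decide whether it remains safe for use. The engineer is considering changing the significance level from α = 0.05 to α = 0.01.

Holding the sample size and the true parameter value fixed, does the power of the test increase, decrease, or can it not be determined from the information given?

Lowering α raises the bar for rejection; under Ha, the test now fails to reject on outcomes it previously would have rejected.
Since power = 1 − β and β increases, power decreases.

It decreases.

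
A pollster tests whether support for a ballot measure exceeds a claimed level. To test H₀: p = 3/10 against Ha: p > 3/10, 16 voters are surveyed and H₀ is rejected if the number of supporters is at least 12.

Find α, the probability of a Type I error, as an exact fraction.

The Type I error probability is α = P(S ≥ 12) computed under H₀, where S ~ Binomial(16, 3/10).
Adding the binomial terms for j = 12 through 16 with p = 3/10 yields 531662610897/2000000000000000.

531662610897/2000000000000000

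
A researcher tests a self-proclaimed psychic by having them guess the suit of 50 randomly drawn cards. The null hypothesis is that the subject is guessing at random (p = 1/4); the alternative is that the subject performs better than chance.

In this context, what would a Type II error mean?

A Type II error would mean concluding that the subject is guessing at random (p = 1/4) (or at least failing to establish that the subject performs better than chance) when in fact the subject performs better than chance.

A Type II error is failing to reject H₀ when H₀ is false.
Here that means concluding there is no evidence of ability when actually the subject performs better than chance.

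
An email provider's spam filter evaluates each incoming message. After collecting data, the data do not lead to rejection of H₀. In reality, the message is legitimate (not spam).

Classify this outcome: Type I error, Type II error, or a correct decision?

The conventional null hypothesis here is that the message is legitimate (not spam).
The test retained a true H₀ — the decision matches the true state.

No error (correct decision).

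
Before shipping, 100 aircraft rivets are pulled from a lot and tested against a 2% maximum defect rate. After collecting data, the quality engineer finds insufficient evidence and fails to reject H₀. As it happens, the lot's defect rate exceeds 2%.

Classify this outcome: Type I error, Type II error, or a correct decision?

The conventional null hypothesis here is that the lot's defect rate is 2% (within specification).
H₀ was not rejected, but H₀ is actually false.
Failing to reject a false null hypothesis is a Type II error (false negative).

Type II error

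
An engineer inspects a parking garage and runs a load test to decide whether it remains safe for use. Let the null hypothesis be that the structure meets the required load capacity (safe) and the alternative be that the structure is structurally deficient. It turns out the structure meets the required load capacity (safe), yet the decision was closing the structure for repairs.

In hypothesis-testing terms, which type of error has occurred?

'Closing the structure for repairs' corresponds to rejecting H₀.
H₀ was rejected but H₀ is true — a Type I error (false positive).

Type I error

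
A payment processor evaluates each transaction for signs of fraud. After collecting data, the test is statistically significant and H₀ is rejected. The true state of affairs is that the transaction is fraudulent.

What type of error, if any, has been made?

No error — this is a correct decision.

The conventional null hypothesis here is that the transaction is legitimate.
The test rejected a false H₀ — the decision matches the true state.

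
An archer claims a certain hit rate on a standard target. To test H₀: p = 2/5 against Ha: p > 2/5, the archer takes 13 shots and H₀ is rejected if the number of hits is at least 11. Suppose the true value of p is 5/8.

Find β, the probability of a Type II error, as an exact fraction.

A Type II error is failing to reject when Ha holds: with p = 5/8, β = P(Y ≤ 10).
Summing C(13,j)·(5/8)^j·(3/8)^{13-j} for j = 0..10 gives 252368141319/274877906944.

252368141319/274877906944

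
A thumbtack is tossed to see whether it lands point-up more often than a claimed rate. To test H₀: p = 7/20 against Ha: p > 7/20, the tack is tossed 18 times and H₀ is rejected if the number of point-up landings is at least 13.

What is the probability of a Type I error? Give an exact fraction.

94232010575926496497/65536000000000000000000

Under H₀, Y ~ Binomial(18, 7/20), and α = P(Y ≥ 13).
P(Y ≥ 13) = Σ_{j=13}^{18} C(18,j)·(7/20)^j·(13/20)^{18-j} = 94232010575926496497/65536000000000000000000.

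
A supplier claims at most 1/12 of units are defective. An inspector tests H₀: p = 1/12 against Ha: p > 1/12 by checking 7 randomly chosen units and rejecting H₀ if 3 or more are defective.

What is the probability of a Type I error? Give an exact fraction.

187213/11943936

The significance level is the probability, assuming p = 1/12, of seeing 3 or more defectives in 7 draws.
Via the complement, α = 1 − Σ_{j=0}^{2} C(7,j)(1/12)^j(11/12)^{7-j} = 187213/11943936.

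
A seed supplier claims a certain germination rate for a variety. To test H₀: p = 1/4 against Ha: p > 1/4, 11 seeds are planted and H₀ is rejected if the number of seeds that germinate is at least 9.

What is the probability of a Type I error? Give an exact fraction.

529/4194304

The Type I error probability is α = P(S ≥ 9) computed under H₀, where S ~ Binomial(11, 1/4).
Summing C(11,j)(1/4)^j(3/4)^{11−j} for j = 9,…,11 gives 529/4194304.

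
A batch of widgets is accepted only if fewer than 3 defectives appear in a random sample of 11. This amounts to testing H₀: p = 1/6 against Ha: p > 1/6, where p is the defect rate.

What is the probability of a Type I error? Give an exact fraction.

The significance level is the probability, assuming p = 1/6, of seeing 3 or more defectives in 11 draws.
α = 1 − P(Y ≤ 2) = 1 − 9765625/13436928 = 3671303/13436928.

3671303/13436928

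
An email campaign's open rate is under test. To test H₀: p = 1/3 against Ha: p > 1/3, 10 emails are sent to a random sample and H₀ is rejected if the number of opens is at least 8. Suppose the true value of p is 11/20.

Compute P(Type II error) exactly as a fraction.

2305127290491/2560000000000

A Type II error is failing to reject when Ha holds: with p = 11/20, β = P(K ≤ 7).
Equivalently, β = 1 − P(K ≥ 8) = 2305127290491/2560000000000.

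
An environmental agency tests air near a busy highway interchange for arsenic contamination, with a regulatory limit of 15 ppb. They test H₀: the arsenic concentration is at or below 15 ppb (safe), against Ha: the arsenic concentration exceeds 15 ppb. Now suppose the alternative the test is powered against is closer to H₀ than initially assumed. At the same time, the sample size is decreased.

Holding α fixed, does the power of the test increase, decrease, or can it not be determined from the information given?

A smaller departure from H₀ means the test statistic under Ha is distributed closer to where it would be under H₀; rejection becomes less likely. Reducing n widens both sampling distributions, so the test has less ability to distinguish Ha from H₀. Both changes push β in the same direction.
Since power = 1 − β and β increases, power decreases.

It decreases.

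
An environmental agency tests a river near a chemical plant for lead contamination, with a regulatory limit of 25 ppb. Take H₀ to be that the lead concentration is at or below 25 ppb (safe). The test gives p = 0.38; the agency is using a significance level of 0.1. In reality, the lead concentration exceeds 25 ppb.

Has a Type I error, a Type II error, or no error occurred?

Since p = 0.38 ≥ α = 0.1, H₀ is not rejected.
H₀ is false (actually the lead concentration exceeds 25 ppb).
Failing to reject a false H₀ is a Type II error.

Type II error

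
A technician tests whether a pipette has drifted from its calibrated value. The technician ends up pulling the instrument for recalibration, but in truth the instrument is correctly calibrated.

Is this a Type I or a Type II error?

The null hypothesis here is that the instrument is correctly calibrated.
'Pulling the instrument for recalibration' corresponds to rejecting H₀.
H₀ was rejected but H₀ is true — a Type I error (false positive).

Type I error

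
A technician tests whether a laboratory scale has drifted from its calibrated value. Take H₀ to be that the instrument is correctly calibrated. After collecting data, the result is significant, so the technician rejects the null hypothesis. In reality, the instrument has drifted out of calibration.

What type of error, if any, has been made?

No error (correct decision).

The test rejected a false H₀ — the decision matches the true state.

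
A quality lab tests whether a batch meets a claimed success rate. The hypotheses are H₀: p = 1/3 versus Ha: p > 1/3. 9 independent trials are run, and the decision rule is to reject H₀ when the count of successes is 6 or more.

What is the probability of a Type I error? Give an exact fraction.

The Type I error probability is α = P(Y ≥ 6) computed under H₀, where Y ~ Binomial(9, 1/3).
P(Y ≥ 6) = Σ_{j=6}^{9} C(9,j)·(1/3)^j·(2/3)^{9-j} = 835/19683.

835/19683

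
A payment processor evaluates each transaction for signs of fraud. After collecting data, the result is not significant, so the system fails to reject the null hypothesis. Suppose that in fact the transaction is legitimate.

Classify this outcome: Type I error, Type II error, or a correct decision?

Neither — the decision is correct.

The conventional null hypothesis here is that the transaction is legitimate.
The test retained a true H₀ — the decision matches the true state.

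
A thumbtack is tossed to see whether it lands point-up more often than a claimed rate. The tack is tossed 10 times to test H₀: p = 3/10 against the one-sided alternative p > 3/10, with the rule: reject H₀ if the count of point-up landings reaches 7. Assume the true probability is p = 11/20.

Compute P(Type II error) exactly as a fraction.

1878942860721/2560000000000

Under the alternative p = 11/20, K ~ Binomial(10, 11/20); β is the probability the test does not reject, P(K < 7).
Summing C(10,j)·(11/20)^j·(9/20)^{10-j} for j = 0..6 gives 1878942860721/2560000000000.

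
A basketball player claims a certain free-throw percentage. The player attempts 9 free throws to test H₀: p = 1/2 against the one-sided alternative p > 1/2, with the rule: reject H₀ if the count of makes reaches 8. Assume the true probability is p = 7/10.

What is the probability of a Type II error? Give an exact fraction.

Under the alternative p = 7/10, K ~ Binomial(9, 7/10); β is the probability the test does not reject, P(K < 8).
Adding the binomial probabilities P(K=0)+…+P(K=7) at p = 7/10 gives 401998383/500000000.

401998383/500000000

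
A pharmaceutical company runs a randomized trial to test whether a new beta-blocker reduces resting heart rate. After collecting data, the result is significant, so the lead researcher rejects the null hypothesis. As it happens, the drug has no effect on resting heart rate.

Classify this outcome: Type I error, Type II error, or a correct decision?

Type I error

The conventional null hypothesis here is that the drug has no effect on resting heart rate.
H₀ was rejected, but H₀ is actually true.
Rejecting a true null hypothesis is a Type I error (false positive).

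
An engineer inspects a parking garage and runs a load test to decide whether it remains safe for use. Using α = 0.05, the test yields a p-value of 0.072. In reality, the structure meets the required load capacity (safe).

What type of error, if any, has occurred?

Neither — the decision is correct.

The conventional null hypothesis is that the structure meets the required load capacity (safe).
Since p = 0.072 ≥ α = 0.05, H₀ is not rejected.
H₀ is true (actually the structure meets the required load capacity (safe)).
The decision matches the true state — no error.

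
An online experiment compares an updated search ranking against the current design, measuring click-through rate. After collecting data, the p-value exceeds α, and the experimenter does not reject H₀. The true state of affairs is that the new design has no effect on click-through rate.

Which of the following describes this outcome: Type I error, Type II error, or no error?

No error — this is a correct decision.

The conventional null hypothesis here is that the new design has no effect on click-through rate.
The test retained a true H₀ — the decision matches the true state.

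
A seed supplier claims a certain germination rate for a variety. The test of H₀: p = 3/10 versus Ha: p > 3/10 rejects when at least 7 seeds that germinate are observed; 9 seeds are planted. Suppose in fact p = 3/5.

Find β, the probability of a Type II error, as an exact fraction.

β = P(fail to reject H₀ | Ha true) = P(X ≤ 6 | p = 3/5), X ~ Binomial(9, 3/5).
Summing C(9,j)·(3/5)^j·(2/5)^{9-j} for j = 0..6 gives 1500416/1953125.

1500416/1953125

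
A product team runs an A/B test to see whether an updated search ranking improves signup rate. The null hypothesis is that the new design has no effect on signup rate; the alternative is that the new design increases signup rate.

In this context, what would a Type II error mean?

A Type II error would mean concluding that the new design has no effect on signup rate (or at least failing to establish that the new design increases signup rate) when in fact the new design increases signup rate.

A Type II error is failing to reject H₀ when H₀ is false.
Here that means keeping the current design when actually the new design increases signup rate.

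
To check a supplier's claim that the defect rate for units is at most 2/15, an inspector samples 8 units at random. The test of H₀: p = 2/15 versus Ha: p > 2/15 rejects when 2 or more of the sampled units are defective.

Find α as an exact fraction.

743183632/2562890625

Under H₀, K ~ Binomial(8, 2/15); the Type I error rate is P(K ≥ 2).
Computing the lower-tail complement: 1 − 1819706993/2562890625 = 743183632/2562890625.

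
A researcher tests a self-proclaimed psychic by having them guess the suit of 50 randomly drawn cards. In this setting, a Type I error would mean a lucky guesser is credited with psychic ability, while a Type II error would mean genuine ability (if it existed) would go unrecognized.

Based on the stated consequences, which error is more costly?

Type I error

The Type I consequence (a lucky guesser is credited with psychic ability) is more severe than the Type II consequence (genuine ability (if it existed) would go unrecognized).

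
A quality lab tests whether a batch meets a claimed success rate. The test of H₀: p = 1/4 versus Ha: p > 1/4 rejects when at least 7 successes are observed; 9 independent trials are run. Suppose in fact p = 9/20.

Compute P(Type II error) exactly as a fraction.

30407271323/32000000000

A Type II error is failing to reject when Ha holds: with p = 9/20, β = P(K ≤ 6).
Equivalently, β = 1 − P(K ≥ 7) = 30407271323/32000000000.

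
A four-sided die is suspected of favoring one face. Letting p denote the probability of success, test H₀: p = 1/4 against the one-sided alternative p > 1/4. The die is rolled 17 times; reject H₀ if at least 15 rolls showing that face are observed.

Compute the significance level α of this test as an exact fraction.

α = P(reject H₀ | H₀ true) = P(X ≥ 15 | p = 1/4), with X ~ Binomial(17, 1/4).
Summing C(17,j)(1/4)^j(3/4)^{17−j} for j = 15,…,17 gives 319/4294967296.

319/4294967296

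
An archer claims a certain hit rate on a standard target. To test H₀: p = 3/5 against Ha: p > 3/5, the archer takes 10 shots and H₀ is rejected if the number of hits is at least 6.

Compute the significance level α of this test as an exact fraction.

6182649/9765625

The Type I error probability is α = P(S ≥ 6) computed under H₀, where S ~ Binomial(10, 3/5).
Adding the binomial terms for j = 6 through 10 with p = 3/5 yields 6182649/9765625.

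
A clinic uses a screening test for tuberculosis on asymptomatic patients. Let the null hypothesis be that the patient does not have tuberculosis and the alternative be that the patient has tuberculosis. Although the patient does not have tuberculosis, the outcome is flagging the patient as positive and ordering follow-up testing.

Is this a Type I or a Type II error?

'Flagging the patient as positive and ordering follow-up testing' corresponds to rejecting H₀.
H₀ was rejected but H₀ is true — a Type I error (false positive).

Type I error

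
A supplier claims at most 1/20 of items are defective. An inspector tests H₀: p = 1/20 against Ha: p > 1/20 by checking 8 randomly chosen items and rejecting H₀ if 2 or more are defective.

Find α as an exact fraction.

The significance level is the probability, assuming p = 1/20, of seeing 2 or more defectives in 8 draws.
α = 1 − P(K ≤ 1) = 1 − 24134536953/25600000000 = 1465463047/25600000000.

1465463047/25600000000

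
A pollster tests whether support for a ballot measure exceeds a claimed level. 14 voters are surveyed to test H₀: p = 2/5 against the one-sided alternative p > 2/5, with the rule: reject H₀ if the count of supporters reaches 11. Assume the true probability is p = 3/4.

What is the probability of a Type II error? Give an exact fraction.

64244663/134217728

β = P(fail to reject H₀ | Ha true) = P(Y ≤ 10 | p = 3/4), Y ~ Binomial(14, 3/4).
Summing C(14,j)·(3/4)^j·(1/4)^{14-j} for j = 0..10 gives 64244663/134217728.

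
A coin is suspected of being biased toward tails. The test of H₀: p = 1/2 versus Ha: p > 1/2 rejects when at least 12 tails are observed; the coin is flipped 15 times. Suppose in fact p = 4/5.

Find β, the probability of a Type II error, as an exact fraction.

Under the alternative p = 4/5, X ~ Binomial(15, 4/5); β is the probability the test does not reject, P(X < 12).
Adding the binomial probabilities P(X=0)+…+P(X=11) at p = 4/5 gives 10737240461/30517578125.

10737240461/30517578125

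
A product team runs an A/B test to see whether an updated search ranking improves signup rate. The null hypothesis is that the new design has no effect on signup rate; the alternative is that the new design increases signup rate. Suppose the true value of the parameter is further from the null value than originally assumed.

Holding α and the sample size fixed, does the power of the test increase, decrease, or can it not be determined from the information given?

A bigger departure from H₀ is easier for the test to detect, so it fails to reject less often.
Since power = 1 − β and β decreases, power increases.

It increases.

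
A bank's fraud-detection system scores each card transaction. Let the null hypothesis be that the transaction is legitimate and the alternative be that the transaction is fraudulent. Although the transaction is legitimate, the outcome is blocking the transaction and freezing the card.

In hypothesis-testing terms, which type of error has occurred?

'Blocking the transaction and freezing the card' corresponds to rejecting H₀.
H₀ was rejected but H₀ is true — a Type I error (false positive).

Type I error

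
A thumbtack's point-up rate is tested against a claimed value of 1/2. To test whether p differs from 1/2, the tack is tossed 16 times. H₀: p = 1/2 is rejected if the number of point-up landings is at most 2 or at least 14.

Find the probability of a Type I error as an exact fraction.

Under H₀, S ~ Binomial(16, 1/2); α is the probability of landing in either tail, P(S ≤ 2) + P(S ≥ 14).
Each tail has probability (1 + 16 + 120)/65536; doubling gives α = 274/65536 = 137/32768.

137/32768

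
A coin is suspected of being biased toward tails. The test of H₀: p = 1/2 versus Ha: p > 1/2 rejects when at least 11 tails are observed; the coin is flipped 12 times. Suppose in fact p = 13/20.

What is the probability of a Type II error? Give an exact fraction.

3922160441778411/4096000000000000

Under the alternative p = 13/20, X ~ Binomial(12, 13/20); β is the probability the test does not reject, P(X < 11).
Equivalently, β = 1 − P(X ≥ 11) = 3922160441778411/4096000000000000.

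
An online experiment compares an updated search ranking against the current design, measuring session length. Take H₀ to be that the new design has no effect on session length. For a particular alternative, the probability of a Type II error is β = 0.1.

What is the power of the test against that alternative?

Power = 1 − β = 1 − 0.1 = 0.9.

0.9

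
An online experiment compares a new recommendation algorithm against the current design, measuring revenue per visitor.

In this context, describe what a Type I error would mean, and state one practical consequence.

With the conventional null hypothesis that the new design has no effect on revenue per visitor:
A Type I error is rejecting H₀ when H₀ is true.
Here that means shipping the new feature to all users when actually the new design has no effect on revenue per visitor.

A Type I error would mean concluding that the new design increases revenue per visitor when in fact the new design has no effect on revenue per visitor. Consequence: engineering effort is spent shipping a change that doesn't actually help.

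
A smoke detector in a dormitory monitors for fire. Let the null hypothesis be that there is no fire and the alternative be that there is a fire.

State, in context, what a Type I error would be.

A Type I error is rejecting H₀ when H₀ is true.
Here that means sounding the alarm and evacuating the building when actually there is no fire.

A Type I error would mean concluding that there is a fire when in fact there is no fire.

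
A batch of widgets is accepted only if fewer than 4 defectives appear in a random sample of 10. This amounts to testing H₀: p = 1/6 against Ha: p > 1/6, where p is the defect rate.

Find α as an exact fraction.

29279/419904

Under H₀, X ~ Binomial(10, 1/6); the Type I error rate is P(X ≥ 4).
α = 1 − P(X ≤ 3) = 1 − 390625/419904 = 29279/419904.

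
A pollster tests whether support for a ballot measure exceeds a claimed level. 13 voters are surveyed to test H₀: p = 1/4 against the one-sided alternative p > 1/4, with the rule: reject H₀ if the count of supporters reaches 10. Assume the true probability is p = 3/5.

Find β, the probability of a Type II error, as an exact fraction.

Under the alternative p = 3/5, K ~ Binomial(13, 3/5); β is the probability the test does not reject, P(K < 10).
Adding the binomial probabilities P(K=0)+…+P(K=9) at p = 3/5 gives 202983472/244140625.

202983472/244140625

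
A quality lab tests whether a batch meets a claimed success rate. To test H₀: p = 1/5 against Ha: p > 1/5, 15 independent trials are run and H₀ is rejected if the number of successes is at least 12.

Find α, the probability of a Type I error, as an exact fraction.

30861/30517578125

The Type I error probability is α = P(K ≥ 12) computed under H₀, where K ~ Binomial(15, 1/5).
Adding the binomial terms for j = 12 through 15 with p = 1/5 yields 30861/30517578125.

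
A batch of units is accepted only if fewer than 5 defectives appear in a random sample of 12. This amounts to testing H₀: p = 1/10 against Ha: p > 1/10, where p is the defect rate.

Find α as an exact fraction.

α = P(reject H₀ | H₀ true) = P(Y ≥ 5 | p = 1/10), Y ~ Binomial(12, 1/10).
Via the complement, α = 1 − Σ_{j=0}^{4} C(12,j)(1/10)^j(9/10)^{12-j} = 432934327/100000000000.

432934327/100000000000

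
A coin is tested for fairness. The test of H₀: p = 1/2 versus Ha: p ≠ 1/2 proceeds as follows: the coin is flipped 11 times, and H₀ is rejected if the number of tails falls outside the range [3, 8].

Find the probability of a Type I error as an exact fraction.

The significance level is the null-hypothesis probability of the rejection region {≤2} ∪ {≥9}.
The two tails are symmetric, so α = 2·(1 + 11 + 55)/2^11 = 134/2048 = 67/1024.

67/1024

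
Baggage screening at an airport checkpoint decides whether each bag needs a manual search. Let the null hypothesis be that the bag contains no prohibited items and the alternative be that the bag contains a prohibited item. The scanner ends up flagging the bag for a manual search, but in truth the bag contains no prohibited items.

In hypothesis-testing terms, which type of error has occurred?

Type I error

'Flagging the bag for a manual search' corresponds to rejecting H₀.
H₀ was rejected but H₀ is true — a Type I error (false positive).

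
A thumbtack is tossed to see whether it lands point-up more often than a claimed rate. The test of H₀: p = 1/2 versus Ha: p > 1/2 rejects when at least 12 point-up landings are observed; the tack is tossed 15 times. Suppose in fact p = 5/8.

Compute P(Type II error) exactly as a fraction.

7681591069083/8796093022208

Under the alternative p = 5/8, S ~ Binomial(15, 5/8); β is the probability the test does not reject, P(S < 12).
Adding the binomial probabilities P(S=0)+…+P(S=11) at p = 5/8 gives 7681591069083/8796093022208.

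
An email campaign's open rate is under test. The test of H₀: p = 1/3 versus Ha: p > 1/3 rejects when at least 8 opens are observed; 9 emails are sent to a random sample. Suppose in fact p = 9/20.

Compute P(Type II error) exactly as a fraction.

A Type II error is failing to reject when Ha holds: with p = 9/20, β = P(K ≤ 7).
Adding the binomial probabilities P(K=0)+…+P(K=7) at p = 9/20 gives 126837738533/128000000000.

126837738533/128000000000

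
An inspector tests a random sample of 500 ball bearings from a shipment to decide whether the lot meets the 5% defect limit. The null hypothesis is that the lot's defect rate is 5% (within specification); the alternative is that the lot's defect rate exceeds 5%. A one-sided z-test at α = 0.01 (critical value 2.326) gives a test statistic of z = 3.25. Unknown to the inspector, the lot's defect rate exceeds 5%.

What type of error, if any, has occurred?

Since z = 3.25 > z* = 2.326, H₀ is rejected.
H₀ is false (actually the lot's defect rate exceeds 5%).
The decision matches the true state — no error.

No error — this is a correct decision.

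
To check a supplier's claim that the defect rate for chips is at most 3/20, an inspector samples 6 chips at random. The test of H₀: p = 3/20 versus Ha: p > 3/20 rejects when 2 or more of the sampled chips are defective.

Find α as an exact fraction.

2861001/12800000

α = P(reject H₀ | H₀ true) = P(S ≥ 2 | p = 3/20), S ~ Binomial(6, 3/20).
Via the complement, α = 1 − Σ_{j=0}^{1} C(6,j)(3/20)^j(17/20)^{6-j} = 2861001/12800000.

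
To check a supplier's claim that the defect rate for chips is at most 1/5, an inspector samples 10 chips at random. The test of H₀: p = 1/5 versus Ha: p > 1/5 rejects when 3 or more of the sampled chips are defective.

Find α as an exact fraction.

3146489/9765625

The significance level is the probability, assuming p = 1/5, of seeing 3 or more defectives in 10 draws.
Via the complement, α = 1 − Σ_{j=0}^{2} C(10,j)(1/5)^j(4/5)^{10-j} = 3146489/9765625.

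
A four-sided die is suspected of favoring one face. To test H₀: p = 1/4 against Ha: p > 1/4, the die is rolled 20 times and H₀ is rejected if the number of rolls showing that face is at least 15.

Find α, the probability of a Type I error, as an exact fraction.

α = P(reject H₀ | H₀ true) = P(K ≥ 15 | p = 1/4), with K ~ Binomial(20, 1/4).
Summing C(20,j)(1/4)^j(3/4)^{20−j} for j = 15,…,20 gives 1048117/274877906944.

1048117/274877906944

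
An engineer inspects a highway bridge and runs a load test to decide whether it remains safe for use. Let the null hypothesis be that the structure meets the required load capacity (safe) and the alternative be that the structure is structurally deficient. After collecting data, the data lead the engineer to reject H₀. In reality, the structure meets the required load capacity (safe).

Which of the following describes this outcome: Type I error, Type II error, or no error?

H₀ was rejected, but H₀ is actually true.
Rejecting a true null hypothesis is a Type I error (false positive).

Type I error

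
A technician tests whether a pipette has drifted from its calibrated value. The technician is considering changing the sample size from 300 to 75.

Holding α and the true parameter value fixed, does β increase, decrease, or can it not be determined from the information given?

With less data the test statistic is noisier; under Ha, more outcomes land inside the acceptance region.

It increases.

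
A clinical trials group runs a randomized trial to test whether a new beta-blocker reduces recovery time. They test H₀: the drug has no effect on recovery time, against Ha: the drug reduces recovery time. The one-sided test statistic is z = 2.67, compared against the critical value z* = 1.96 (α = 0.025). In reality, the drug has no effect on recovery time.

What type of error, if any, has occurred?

Type I error

Since z = 2.67 > z* = 1.96, H₀ is rejected.
H₀ is true (actually the drug has no effect on recovery time).
Rejecting a true H₀ is a Type I error.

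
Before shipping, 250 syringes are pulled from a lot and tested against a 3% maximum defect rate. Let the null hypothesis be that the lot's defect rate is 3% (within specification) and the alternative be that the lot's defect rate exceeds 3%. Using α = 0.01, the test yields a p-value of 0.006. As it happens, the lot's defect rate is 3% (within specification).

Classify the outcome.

Type I error

Since p = 0.006 < α = 0.01, H₀ is rejected.
H₀ is true (actually the lot's defect rate is 3% (within specification)).
Rejecting a true H₀ is a Type I error.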